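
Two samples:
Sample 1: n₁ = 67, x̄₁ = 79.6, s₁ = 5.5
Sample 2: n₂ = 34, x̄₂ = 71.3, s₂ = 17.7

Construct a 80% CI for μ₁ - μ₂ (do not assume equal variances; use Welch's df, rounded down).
(4.24, 12.36)

Difference: x̄₁ - x̄₂ = 8.30
SE = √(s₁²/n₁ + s₂²/n₂) = √(5.5²/67 + 17.7²/34) = 3.1090
df = 36.27 → 36 (Welch–Satterthwaite, rounded down)
t* = 1.306

CI: 8.30 ± 1.306 · 3.1090 = 8.30 ± 4.06 = (4.24, 12.36)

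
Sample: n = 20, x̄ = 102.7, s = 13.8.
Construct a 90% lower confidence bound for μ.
μ ≥ 98.60

Lower bound (one-sided):
t* = 1.328 (one-sided for 90%)
Lower bound = x̄ - t* · s/√n = 102.7 - 1.328 · 13.8/√20 = 98.60

We are 90% confident that μ ≥ 98.60.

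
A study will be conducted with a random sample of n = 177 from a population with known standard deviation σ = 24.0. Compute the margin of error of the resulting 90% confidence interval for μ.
Margin of error = 2.97

Margin of error = z* · σ/√n
= 1.645 · 24.0/√177
= 1.645 · 24.0/13.3041
= 2.97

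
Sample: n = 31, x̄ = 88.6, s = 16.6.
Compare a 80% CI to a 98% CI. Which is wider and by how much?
98% CI is wider by 6.84

df = 30
80% CI: t* = 1.310, (84.69, 92.51), width = 2 · t* · s/√n = 7.81
98% CI: t* = 2.457, (81.27, 95.93), width = 2 · t* · s/√n = 14.65

The 98% CI is wider by 14.65 - 7.81 = 6.84.
Higher confidence requires a wider interval.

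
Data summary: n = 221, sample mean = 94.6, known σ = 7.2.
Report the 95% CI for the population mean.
(93.65, 95.55)

z-interval (σ known):
z* = 1.960 for 95% confidence

Margin of error = z* · σ/√n = 1.960 · 7.2/√221 = 0.95

CI: (94.6 - 0.95, 94.6 + 0.95) = (93.65, 95.55)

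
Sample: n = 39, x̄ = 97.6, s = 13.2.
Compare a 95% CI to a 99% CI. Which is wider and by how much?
99% CI is wider by 2.90

df = 38
95% CI: t* = 2.024, (93.32, 101.88), width = 2 · t* · s/√n = 8.56
99% CI: t* = 2.712, (91.87, 103.33), width = 2 · t* · s/√n = 11.46

The 99% CI is wider by 11.46 - 8.56 = 2.90.
Higher confidence requires a wider interval.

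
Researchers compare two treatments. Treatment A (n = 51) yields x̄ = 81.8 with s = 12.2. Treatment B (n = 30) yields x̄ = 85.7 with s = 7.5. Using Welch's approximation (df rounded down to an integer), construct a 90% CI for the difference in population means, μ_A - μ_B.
(-7.55, -0.25)

Difference: x̄₁ - x̄₂ = -3.90
SE = √(s₁²/n₁ + s₂²/n₂) = √(12.2²/51 + 7.5²/30) = 2.1894
df = 78.80 → 78 (Welch–Satterthwaite, rounded down)
t* = 1.665

CI: -3.90 ± 1.665 · 2.1894 = -3.90 ± 3.65 = (-7.55, -0.25)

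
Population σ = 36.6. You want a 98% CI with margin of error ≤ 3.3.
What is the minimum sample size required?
n ≥ 666

For margin E ≤ 3.3:
n ≥ (z* · σ / E)²
n ≥ (2.326 · 36.6 / 3.3)²
n ≥ 665.51

Minimum n = 666 (rounding up)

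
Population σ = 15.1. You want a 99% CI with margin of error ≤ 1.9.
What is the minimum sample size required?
n ≥ 420

For margin E ≤ 1.9:
n ≥ (z* · σ / E)²
n ≥ (2.576 · 15.1 / 1.9)²
n ≥ 419.12

Minimum n = 420 (rounding up)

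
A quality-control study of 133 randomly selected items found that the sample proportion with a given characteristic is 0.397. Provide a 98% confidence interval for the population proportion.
(0.298, 0.496)

Proportion CI:
SE = √(p̂(1-p̂)/n) = √(0.397 · 0.603 / 133) = 0.04243

z* = 2.326
Margin = z* · SE = 2.326 · 0.04243 = 0.0987

CI: 0.397 ± 0.0987 = (0.298, 0.496)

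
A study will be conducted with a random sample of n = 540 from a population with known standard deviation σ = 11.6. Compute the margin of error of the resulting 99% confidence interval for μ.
Margin of error = 1.29

Margin of error = z* · σ/√n
= 2.576 · 11.6/√540
= 2.576 · 11.6/23.2379
= 1.29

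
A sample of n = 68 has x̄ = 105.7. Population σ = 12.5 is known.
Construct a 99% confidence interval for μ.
(101.80, 109.60)

z-interval (σ known):
z* = 2.576 for 99% confidence

Margin of error = z* · σ/√n = 2.576 · 12.5/√68 = 3.90

CI: (105.7 - 3.90, 105.7 + 3.90) = (101.80, 109.60)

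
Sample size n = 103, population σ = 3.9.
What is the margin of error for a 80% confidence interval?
Margin of error = 0.49

Margin of error = z* · σ/√n
= 1.282 · 3.9/√103
= 1.282 · 3.9/10.1489
= 0.49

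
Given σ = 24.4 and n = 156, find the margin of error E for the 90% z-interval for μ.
Margin of error = 3.21

Margin of error = z* · σ/√n
= 1.645 · 24.4/√156
= 1.645 · 24.4/12.4900
= 3.21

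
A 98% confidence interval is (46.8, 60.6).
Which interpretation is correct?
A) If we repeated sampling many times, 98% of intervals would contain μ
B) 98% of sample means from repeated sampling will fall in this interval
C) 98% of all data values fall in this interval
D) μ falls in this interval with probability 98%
A

A) Correct — this is the frequentist long-run coverage interpretation.
B) Wrong — coverage applies to intervals containing μ, not to future x̄ values.
C) Wrong — a CI is about the parameter μ, not individual data values.
D) Wrong — μ is fixed; the randomness lives in the interval, not in μ.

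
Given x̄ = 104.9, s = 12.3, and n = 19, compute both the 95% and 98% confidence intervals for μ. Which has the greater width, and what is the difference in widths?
98% CI is wider by 2.54

df = 18
95% CI: t* = 2.101, (98.97, 110.83), width = 2 · t* · s/√n = 11.86
98% CI: t* = 2.552, (97.70, 112.10), width = 2 · t* · s/√n = 14.40

The 98% CI is wider by 14.40 - 11.86 = 2.54.
Higher confidence requires a wider interval.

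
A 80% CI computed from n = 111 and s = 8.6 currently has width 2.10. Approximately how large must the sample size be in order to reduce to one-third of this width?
n ≈ 999

CI width ∝ 1/√n
To reduce width by factor 3, need √n to grow by 3 → need 3² = 9 times as many samples.

Current: n = 111, width = 2.10
New: n = 999, width ≈ 0.70

Width reduced by factor of 2.10/0.70 = 3.00.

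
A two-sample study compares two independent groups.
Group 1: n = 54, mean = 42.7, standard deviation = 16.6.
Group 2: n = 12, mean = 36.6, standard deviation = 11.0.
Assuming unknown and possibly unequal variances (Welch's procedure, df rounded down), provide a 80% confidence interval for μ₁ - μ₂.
(0.96, 11.24)

Difference: x̄₁ - x̄₂ = 6.10
SE = √(s₁²/n₁ + s₂²/n₂) = √(16.6²/54 + 11.0²/12) = 3.8970
df = 23.69 → 23 (Welch–Satterthwaite, rounded down)
t* = 1.319

CI: 6.10 ± 1.319 · 3.8970 = 6.10 ± 5.14 = (0.96, 11.24)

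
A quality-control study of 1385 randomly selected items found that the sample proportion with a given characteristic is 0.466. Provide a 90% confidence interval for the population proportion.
(0.444, 0.488)

Proportion CI:
SE = √(p̂(1-p̂)/n) = √(0.466 · 0.534 / 1385) = 0.01340

z* = 1.645
Margin = z* · SE = 1.645 · 0.01340 = 0.0220

CI: 0.466 ± 0.0220 = (0.444, 0.488)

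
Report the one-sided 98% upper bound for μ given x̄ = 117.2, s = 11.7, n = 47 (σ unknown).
μ ≤ 120.81

Upper bound (one-sided):
t* = 2.114 (one-sided for 98%)
Upper bound = x̄ + t* · s/√n = 117.2 + 2.114 · 11.7/√47 = 120.81

We are 98% confident that μ ≤ 120.81.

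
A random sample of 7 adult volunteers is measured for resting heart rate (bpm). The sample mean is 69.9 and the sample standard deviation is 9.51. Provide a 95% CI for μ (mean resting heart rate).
(61.10, 78.70)

t-interval (σ unknown):
df = n - 1 = 6
t* = 2.447 for 95% confidence

Margin of error = t* · s/√n = 2.447 · 9.51/√7 = 8.80

CI: (61.10, 78.70)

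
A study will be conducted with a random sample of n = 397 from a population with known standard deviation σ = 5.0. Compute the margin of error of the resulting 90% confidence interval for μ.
Margin of error = 0.41

Margin of error = z* · σ/√n
= 1.645 · 5.0/√397
= 1.645 · 5.0/19.9249
= 0.41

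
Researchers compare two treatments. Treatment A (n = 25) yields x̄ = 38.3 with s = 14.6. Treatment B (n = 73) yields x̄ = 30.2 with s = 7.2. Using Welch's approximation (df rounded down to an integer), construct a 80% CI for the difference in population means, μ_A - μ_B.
(4.11, 12.09)

Difference: x̄₁ - x̄₂ = 8.10
SE = √(s₁²/n₁ + s₂²/n₂) = √(14.6²/25 + 7.2²/73) = 3.0392
df = 28.10 → 28 (Welch–Satterthwaite, rounded down)
t* = 1.313

CI: 8.10 ± 1.313 · 3.0392 = 8.10 ± 3.99 = (4.11, 12.09)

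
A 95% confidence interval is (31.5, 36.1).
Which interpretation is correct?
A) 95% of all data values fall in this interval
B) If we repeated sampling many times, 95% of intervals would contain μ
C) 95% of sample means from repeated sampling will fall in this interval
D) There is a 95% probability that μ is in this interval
B

A) Wrong — a CI is about the parameter μ, not individual data values.
B) Correct — this is the frequentist long-run coverage interpretation.
C) Wrong — coverage applies to intervals containing μ, not to future x̄ values.
D) Wrong — μ is fixed; the randomness lives in the interval, not in μ.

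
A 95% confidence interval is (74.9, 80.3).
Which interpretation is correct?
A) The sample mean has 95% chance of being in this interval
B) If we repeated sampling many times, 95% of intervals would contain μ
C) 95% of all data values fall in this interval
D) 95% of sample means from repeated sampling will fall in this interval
B

A) Wrong — x̄ is observed and sits in the interval by construction.
B) Correct — this is the frequentist long-run coverage interpretation.
C) Wrong — a CI is about the parameter μ, not individual data values.
D) Wrong — coverage applies to intervals containing μ, not to future x̄ values.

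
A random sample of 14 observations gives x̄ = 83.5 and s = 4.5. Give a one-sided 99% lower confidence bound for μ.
μ ≥ 80.31

Lower bound (one-sided):
t* = 2.650 (one-sided for 99%)
Lower bound = x̄ - t* · s/√n = 83.5 - 2.650 · 4.5/√14 = 80.31

We are 99% confident that μ ≥ 80.31.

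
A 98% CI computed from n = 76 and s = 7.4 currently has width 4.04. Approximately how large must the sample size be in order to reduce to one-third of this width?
n ≈ 684

CI width ∝ 1/√n
To reduce width by factor 3, need √n to grow by 3 → need 3² = 9 times as many samples.

Current: n = 76, width = 4.04
New: n = 684, width ≈ 1.32

Width reduced by factor of 4.04/1.32 = 3.06.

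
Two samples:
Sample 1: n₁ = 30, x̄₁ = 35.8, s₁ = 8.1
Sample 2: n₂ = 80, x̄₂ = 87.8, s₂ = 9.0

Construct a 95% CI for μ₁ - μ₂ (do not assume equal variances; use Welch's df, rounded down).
(-55.58, -48.42)

Difference: x̄₁ - x̄₂ = -52.00
SE = √(s₁²/n₁ + s₂²/n₂) = √(8.1²/30 + 9.0²/80) = 1.7887
df = 57.54 → 57 (Welch–Satterthwaite, rounded down)
t* = 2.002

CI: -52.00 ± 2.002 · 1.7887 = -52.00 ± 3.58 = (-55.58, -48.42)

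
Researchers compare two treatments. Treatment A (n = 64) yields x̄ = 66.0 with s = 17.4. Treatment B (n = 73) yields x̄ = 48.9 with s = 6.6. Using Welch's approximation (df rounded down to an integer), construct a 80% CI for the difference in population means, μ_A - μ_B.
(14.12, 20.08)

Difference: x̄₁ - x̄₂ = 17.10
SE = √(s₁²/n₁ + s₂²/n₂) = √(17.4²/64 + 6.6²/73) = 2.3081
df = 78.80 → 78 (Welch–Satterthwaite, rounded down)
t* = 1.292

CI: 17.10 ± 1.292 · 2.3081 = 17.10 ± 2.98 = (14.12, 20.08)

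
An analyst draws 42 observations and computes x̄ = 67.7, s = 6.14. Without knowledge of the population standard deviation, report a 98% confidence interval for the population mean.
(65.41, 69.99)

t-interval (σ unknown):
df = n - 1 = 41
t* = 2.421 for 98% confidence

Margin of error = t* · s/√n = 2.421 · 6.14/√42 = 2.29

CI: (65.41, 69.99)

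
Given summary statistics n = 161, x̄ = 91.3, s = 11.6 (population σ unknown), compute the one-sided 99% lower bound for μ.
μ ≥ 89.15

Lower bound (one-sided):
t* = 2.350 (one-sided for 99%)
Lower bound = x̄ - t* · s/√n = 91.3 - 2.350 · 11.6/√161 = 89.15

We are 99% confident that μ ≥ 89.15.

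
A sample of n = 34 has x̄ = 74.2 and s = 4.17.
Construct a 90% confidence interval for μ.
(72.99, 75.41)

t-interval (σ unknown):
df = n - 1 = 33
t* = 1.692 for 90% confidence

Margin of error = t* · s/√n = 1.692 · 4.17/√34 = 1.21

CI: (72.99, 75.41)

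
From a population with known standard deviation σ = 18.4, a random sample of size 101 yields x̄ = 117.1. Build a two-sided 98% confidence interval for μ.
(112.84, 121.36)

z-interval (σ known):
z* = 2.326 for 98% confidence

Margin of error = z* · σ/√n = 2.326 · 18.4/√101 = 4.26

CI: (117.1 - 4.26, 117.1 + 4.26) = (112.84, 121.36)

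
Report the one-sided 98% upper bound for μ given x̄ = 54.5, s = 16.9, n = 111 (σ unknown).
μ ≤ 57.83

Upper bound (one-sided):
t* = 2.078 (one-sided for 98%)
Upper bound = x̄ + t* · s/√n = 54.5 + 2.078 · 16.9/√111 = 57.83

We are 98% confident that μ ≤ 57.83.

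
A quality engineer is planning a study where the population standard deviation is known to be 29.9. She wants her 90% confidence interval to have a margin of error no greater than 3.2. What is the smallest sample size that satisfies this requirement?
n ≥ 237

For margin E ≤ 3.2:
n ≥ (z* · σ / E)²
n ≥ (1.645 · 29.9 / 3.2)²
n ≥ 236.25

Minimum n = 237 (rounding up)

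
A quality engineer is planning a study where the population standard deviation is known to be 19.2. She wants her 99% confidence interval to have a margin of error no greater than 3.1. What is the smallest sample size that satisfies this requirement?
n ≥ 255

For margin E ≤ 3.1:
n ≥ (z* · σ / E)²
n ≥ (2.576 · 19.2 / 3.1)²
n ≥ 254.55

Minimum n = 255 (rounding up)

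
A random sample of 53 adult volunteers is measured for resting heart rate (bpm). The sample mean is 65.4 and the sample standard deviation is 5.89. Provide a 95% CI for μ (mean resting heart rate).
(63.78, 67.02)

t-interval (σ unknown):
df = n - 1 = 52
t* = 2.007 for 95% confidence

Margin of error = t* · s/√n = 2.007 · 5.89/√53 = 1.62

CI: (63.78, 67.02)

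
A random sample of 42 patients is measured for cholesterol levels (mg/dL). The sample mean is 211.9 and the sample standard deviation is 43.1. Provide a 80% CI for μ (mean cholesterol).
(203.23, 220.57)

t-interval (σ unknown):
df = n - 1 = 41
t* = 1.303 for 80% confidence

Margin of error = t* · s/√n = 1.303 · 43.1/√42 = 8.67

CI: (203.23, 220.57)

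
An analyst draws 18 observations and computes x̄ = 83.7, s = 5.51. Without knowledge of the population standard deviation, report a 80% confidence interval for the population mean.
(81.97, 85.43)

t-interval (σ unknown):
df = n - 1 = 17
t* = 1.333 for 80% confidence

Margin of error = t* · s/√n = 1.333 · 5.51/√18 = 1.73

CI: (81.97, 85.43)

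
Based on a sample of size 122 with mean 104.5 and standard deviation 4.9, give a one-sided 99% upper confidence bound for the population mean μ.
μ ≤ 105.55

Upper bound (one-sided):
t* = 2.358 (one-sided for 99%)
Upper bound = x̄ + t* · s/√n = 104.5 + 2.358 · 4.9/√122 = 105.55

We are 99% confident that μ ≤ 105.55.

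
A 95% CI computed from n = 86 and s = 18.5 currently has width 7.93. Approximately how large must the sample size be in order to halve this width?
n ≈ 344

CI width ∝ 1/√n
To reduce width by factor 2, need √n to grow by 2 → need 2² = 4 times as many samples.

Current: n = 86, width = 7.93
New: n = 344, width ≈ 3.92

Width reduced by factor of 7.93/3.92 = 2.02.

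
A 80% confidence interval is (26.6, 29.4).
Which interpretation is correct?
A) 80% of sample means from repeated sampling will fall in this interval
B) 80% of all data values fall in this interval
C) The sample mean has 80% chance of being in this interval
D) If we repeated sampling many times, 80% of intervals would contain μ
D

A) Wrong — coverage applies to intervals containing μ, not to future x̄ values.
B) Wrong — a CI is about the parameter μ, not individual data values.
C) Wrong — x̄ is observed and sits in the interval by construction.
D) Correct — this is the frequentist long-run coverage interpretation.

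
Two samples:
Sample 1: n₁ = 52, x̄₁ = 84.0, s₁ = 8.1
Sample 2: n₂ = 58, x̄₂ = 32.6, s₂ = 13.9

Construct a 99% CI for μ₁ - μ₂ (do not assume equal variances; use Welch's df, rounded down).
(45.76, 57.04)

Difference: x̄₁ - x̄₂ = 51.40
SE = √(s₁²/n₁ + s₂²/n₂) = √(8.1²/52 + 13.9²/58) = 2.1431
df = 93.38 → 93 (Welch–Satterthwaite, rounded down)
t* = 2.630

CI: 51.40 ± 2.630 · 2.1431 = 51.40 ± 5.64 = (45.76, 57.04)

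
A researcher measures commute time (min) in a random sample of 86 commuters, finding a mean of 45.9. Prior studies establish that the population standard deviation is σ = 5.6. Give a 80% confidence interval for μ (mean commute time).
(45.13, 46.67)

z-interval (σ known):
z* = 1.282 for 80% confidence

Margin of error = z* · σ/√n = 1.282 · 5.6/√86 = 0.77

CI: (45.9 - 0.77, 45.9 + 0.77) = (45.13, 46.67)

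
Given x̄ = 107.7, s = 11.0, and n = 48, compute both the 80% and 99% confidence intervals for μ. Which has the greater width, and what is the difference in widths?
99% CI is wider by 4.40

df = 47
80% CI: t* = 1.300, (105.64, 109.76), width = 2 · t* · s/√n = 4.13
99% CI: t* = 2.685, (103.44, 111.96), width = 2 · t* · s/√n = 8.53

The 99% CI is wider by 8.53 - 4.13 = 4.40.
Higher confidence requires a wider interval.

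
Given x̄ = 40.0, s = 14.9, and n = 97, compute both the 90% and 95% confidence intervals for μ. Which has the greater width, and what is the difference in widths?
95% CI is wider by 0.98

df = 96
90% CI: t* = 1.661, (37.49, 42.51), width = 2 · t* · s/√n = 5.03
95% CI: t* = 1.985, (37.00, 43.00), width = 2 · t* · s/√n = 6.01

The 95% CI is wider by 6.01 - 5.03 = 0.98.
Higher confidence requires a wider interval.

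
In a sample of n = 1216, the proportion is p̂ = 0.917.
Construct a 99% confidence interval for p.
(0.897, 0.937)

Proportion CI:
SE = √(p̂(1-p̂)/n) = √(0.917 · 0.083 / 1216) = 0.00791

z* = 2.576
Margin = z* · SE = 2.576 · 0.00791 = 0.0204

CI: 0.917 ± 0.0204 = (0.897, 0.937)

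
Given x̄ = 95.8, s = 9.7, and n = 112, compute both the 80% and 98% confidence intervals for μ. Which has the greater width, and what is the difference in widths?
98% CI is wider by 1.97

df = 111
80% CI: t* = 1.289, (94.62, 96.98), width = 2 · t* · s/√n = 2.36
98% CI: t* = 2.360, (93.64, 97.96), width = 2 · t* · s/√n = 4.33

The 98% CI is wider by 4.33 - 2.36 = 1.97.
Higher confidence requires a wider interval.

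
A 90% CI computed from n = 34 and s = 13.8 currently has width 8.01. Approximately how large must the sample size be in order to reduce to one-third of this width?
n ≈ 306

CI width ∝ 1/√n
To reduce width by factor 3, need √n to grow by 3 → need 3² = 9 times as many samples.

Current: n = 34, width = 8.01
New: n = 306, width ≈ 2.60

Width reduced by factor of 8.01/2.60 = 3.08.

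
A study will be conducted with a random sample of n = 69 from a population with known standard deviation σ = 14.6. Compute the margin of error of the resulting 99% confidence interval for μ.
Margin of error = 4.53

Margin of error = z* · σ/√n
= 2.576 · 14.6/√69
= 2.576 · 14.6/8.3066
= 4.53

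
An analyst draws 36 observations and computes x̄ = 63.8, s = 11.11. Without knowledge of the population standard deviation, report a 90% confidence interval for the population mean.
(60.67, 66.93)

t-interval (σ unknown):
df = n - 1 = 35
t* = 1.690 for 90% confidence

Margin of error = t* · s/√n = 1.690 · 11.11/√36 = 3.13

CI: (60.67, 66.93)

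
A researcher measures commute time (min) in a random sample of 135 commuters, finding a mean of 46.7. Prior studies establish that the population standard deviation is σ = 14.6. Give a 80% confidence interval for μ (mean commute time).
(45.09, 48.31)

z-interval (σ known):
z* = 1.282 for 80% confidence

Margin of error = z* · σ/√n = 1.282 · 14.6/√135 = 1.61

CI: (46.7 - 1.61, 46.7 + 1.61) = (45.09, 48.31)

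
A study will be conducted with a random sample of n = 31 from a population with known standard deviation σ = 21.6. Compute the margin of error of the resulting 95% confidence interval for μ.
Margin of error = 7.60

Margin of error = z* · σ/√n
= 1.960 · 21.6/√31
= 1.960 · 21.6/5.5678
= 7.60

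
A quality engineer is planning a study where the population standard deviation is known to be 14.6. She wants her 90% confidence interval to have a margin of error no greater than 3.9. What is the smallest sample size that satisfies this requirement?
n ≥ 38

For margin E ≤ 3.9:
n ≥ (z* · σ / E)²
n ≥ (1.645 · 14.6 / 3.9)²
n ≥ 37.92

Minimum n = 38 (rounding up)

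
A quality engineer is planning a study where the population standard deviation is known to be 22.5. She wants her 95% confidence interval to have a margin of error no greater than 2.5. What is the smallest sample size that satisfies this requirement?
n ≥ 312

For margin E ≤ 2.5:
n ≥ (z* · σ / E)²
n ≥ (1.960 · 22.5 / 2.5)²
n ≥ 311.17

Minimum n = 312 (rounding up)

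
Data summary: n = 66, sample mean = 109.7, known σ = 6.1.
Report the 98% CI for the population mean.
(107.95, 111.45)

z-interval (σ known):
z* = 2.326 for 98% confidence

Margin of error = z* · σ/√n = 2.326 · 6.1/√66 = 1.75

CI: (109.7 - 1.75, 109.7 + 1.75) = (107.95, 111.45)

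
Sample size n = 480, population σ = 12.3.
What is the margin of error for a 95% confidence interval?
Margin of error = 1.10

Margin of error = z* · σ/√n
= 1.960 · 12.3/√480
= 1.960 · 12.3/21.9089
= 1.10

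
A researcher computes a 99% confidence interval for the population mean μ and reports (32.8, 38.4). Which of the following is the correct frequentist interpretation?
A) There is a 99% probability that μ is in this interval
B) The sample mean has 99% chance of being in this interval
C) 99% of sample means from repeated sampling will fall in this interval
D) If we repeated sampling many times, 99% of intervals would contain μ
D

A) Wrong — μ is fixed; the randomness lives in the interval, not in μ.
B) Wrong — x̄ is observed and sits in the interval by construction.
C) Wrong — coverage applies to intervals containing μ, not to future x̄ values.
D) Correct — this is the frequentist long-run coverage interpretation.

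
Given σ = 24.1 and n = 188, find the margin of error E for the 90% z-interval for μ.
Margin of error = 2.89

Margin of error = z* · σ/√n
= 1.645 · 24.1/√188
= 1.645 · 24.1/13.7113
= 2.89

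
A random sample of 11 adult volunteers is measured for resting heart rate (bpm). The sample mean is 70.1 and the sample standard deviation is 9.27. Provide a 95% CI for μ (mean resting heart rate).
(63.87, 76.33)

t-interval (σ unknown):
df = n - 1 = 10
t* = 2.228 for 95% confidence

Margin of error = t* · s/√n = 2.228 · 9.27/√11 = 6.23

CI: (63.87, 76.33)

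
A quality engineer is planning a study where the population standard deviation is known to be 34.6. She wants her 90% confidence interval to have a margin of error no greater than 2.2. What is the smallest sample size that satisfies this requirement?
n ≥ 670

For margin E ≤ 2.2:
n ≥ (z* · σ / E)²
n ≥ (1.645 · 34.6 / 2.2)²
n ≥ 669.33

Minimum n = 670 (rounding up)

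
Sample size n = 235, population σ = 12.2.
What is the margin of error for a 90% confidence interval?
Margin of error = 1.31

Margin of error = z* · σ/√n
= 1.645 · 12.2/√235
= 1.645 · 12.2/15.3297
= 1.31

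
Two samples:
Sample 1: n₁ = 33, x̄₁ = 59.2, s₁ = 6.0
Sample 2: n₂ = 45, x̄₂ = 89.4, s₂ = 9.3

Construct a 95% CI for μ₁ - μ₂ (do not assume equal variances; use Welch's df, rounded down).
(-33.66, -26.74)

Difference: x̄₁ - x̄₂ = -30.20
SE = √(s₁²/n₁ + s₂²/n₂) = √(6.0²/33 + 9.3²/45) = 1.7358
df = 74.93 → 74 (Welch–Satterthwaite, rounded down)
t* = 1.993

CI: -30.20 ± 1.993 · 1.7358 = -30.20 ± 3.46 = (-33.66, -26.74)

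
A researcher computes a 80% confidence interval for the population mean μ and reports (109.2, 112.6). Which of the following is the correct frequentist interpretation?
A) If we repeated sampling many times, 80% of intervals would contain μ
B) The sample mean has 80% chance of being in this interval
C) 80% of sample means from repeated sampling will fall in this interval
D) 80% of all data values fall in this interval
A

A) Correct — this is the frequentist long-run coverage interpretation.
B) Wrong — x̄ is observed and sits in the interval by construction.
C) Wrong — coverage applies to intervals containing μ, not to future x̄ values.
D) Wrong — a CI is about the parameter μ, not individual data values.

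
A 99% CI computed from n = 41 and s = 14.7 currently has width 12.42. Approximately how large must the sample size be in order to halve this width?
n ≈ 164

CI width ∝ 1/√n
To reduce width by factor 2, need √n to grow by 2 → need 2² = 4 times as many samples.

Current: n = 41, width = 12.42
New: n = 164, width ≈ 5.98

Width reduced by factor of 12.42/5.98 = 2.08.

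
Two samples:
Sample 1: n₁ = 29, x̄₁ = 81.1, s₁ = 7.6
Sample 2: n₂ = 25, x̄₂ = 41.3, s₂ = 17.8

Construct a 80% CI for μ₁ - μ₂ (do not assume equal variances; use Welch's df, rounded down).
(34.79, 44.81)

Difference: x̄₁ - x̄₂ = 39.80
SE = √(s₁²/n₁ + s₂²/n₂) = √(7.6²/29 + 17.8²/25) = 3.8295
df = 31.47 → 31 (Welch–Satterthwaite, rounded down)
t* = 1.309

CI: 39.80 ± 1.309 · 3.8295 = 39.80 ± 5.01 = (34.79, 44.81)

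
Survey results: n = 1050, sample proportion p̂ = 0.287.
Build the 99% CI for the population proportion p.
(0.251, 0.323)

Proportion CI:
SE = √(p̂(1-p̂)/n) = √(0.287 · 0.713 / 1050) = 0.01396

z* = 2.576
Margin = z* · SE = 2.576 · 0.01396 = 0.0360

CI: 0.287 ± 0.0360 = (0.251, 0.323)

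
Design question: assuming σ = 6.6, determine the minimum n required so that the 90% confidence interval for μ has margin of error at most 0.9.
n ≥ 146

For margin E ≤ 0.9:
n ≥ (z* · σ / E)²
n ≥ (1.645 · 6.6 / 0.9)²
n ≥ 145.52

Minimum n = 146 (rounding up)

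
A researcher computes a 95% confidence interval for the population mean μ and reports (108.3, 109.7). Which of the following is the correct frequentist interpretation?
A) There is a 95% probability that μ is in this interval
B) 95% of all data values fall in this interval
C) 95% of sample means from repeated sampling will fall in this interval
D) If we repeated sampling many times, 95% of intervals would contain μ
D

A) Wrong — μ is fixed; the randomness lives in the interval, not in μ.
B) Wrong — a CI is about the parameter μ, not individual data values.
C) Wrong — coverage applies to intervals containing μ, not to future x̄ values.
D) Correct — this is the frequentist long-run coverage interpretation.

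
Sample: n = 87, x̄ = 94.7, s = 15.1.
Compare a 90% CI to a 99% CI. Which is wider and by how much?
99% CI is wider by 3.15

df = 86
90% CI: t* = 1.663, (92.01, 97.39), width = 2 · t* · s/√n = 5.38
99% CI: t* = 2.634, (90.44, 98.96), width = 2 · t* · s/√n = 8.53

The 99% CI is wider by 8.53 - 5.38 = 3.15.
Higher confidence requires a wider interval.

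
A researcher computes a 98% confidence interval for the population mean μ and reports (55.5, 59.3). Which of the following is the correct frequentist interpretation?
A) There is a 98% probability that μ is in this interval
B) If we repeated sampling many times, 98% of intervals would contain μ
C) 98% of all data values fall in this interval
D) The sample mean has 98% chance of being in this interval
B

A) Wrong — μ is fixed; the randomness lives in the interval, not in μ.
B) Correct — this is the frequentist long-run coverage interpretation.
C) Wrong — a CI is about the parameter μ, not individual data values.
D) Wrong — x̄ is observed and sits in the interval by construction.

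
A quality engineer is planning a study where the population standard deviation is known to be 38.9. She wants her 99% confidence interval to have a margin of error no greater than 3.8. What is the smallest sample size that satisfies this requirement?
n ≥ 696

For margin E ≤ 3.8:
n ≥ (z* · σ / E)²
n ≥ (2.576 · 38.9 / 3.8)²
n ≥ 695.38

Minimum n = 696 (rounding up)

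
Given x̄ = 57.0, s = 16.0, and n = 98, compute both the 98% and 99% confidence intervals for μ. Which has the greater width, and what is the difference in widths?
99% CI is wider by 0.85

df = 97
98% CI: t* = 2.365, (53.18, 60.82), width = 2 · t* · s/√n = 7.64
99% CI: t* = 2.627, (52.75, 61.25), width = 2 · t* · s/√n = 8.49

The 99% CI is wider by 8.49 - 7.64 = 0.85.
Higher confidence requires a wider interval.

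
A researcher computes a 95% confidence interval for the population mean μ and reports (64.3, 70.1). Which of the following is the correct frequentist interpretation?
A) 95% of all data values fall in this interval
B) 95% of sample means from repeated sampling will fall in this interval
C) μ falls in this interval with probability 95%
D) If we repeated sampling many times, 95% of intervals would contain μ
D

A) Wrong — a CI is about the parameter μ, not individual data values.
B) Wrong — coverage applies to intervals containing μ, not to future x̄ values.
C) Wrong — μ is fixed; the randomness lives in the interval, not in μ.
D) Correct — this is the frequentist long-run coverage interpretation.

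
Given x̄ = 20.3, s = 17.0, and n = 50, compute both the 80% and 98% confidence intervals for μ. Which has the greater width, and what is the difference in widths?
98% CI is wider by 5.31

df = 49
80% CI: t* = 1.299, (17.18, 23.42), width = 2 · t* · s/√n = 6.25
98% CI: t* = 2.405, (14.52, 26.08), width = 2 · t* · s/√n = 11.56

The 98% CI is wider by 11.56 - 6.25 = 5.31.
Higher confidence requires a wider interval.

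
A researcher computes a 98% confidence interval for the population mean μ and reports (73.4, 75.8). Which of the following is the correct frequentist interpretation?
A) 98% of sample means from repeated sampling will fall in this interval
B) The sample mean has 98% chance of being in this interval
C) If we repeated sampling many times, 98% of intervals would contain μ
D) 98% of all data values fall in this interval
C

A) Wrong — coverage applies to intervals containing μ, not to future x̄ values.
B) Wrong — x̄ is observed and sits in the interval by construction.
C) Correct — this is the frequentist long-run coverage interpretation.
D) Wrong — a CI is about the parameter μ, not individual data values.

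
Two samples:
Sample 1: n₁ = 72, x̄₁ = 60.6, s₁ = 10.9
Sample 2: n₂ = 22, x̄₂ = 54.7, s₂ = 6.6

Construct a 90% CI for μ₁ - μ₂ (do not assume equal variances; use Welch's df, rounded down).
(2.71, 9.09)

Difference: x̄₁ - x̄₂ = 5.90
SE = √(s₁²/n₁ + s₂²/n₂) = √(10.9²/72 + 6.6²/22) = 1.9053
df = 58.56 → 58 (Welch–Satterthwaite, rounded down)
t* = 1.672

CI: 5.90 ± 1.672 · 1.9053 = 5.90 ± 3.19 = (2.71, 9.09)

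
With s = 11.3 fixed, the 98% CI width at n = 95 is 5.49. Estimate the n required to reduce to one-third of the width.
n ≈ 855

CI width ∝ 1/√n
To reduce width by factor 3, need √n to grow by 3 → need 3² = 9 times as many samples.

Current: n = 95, width = 5.49
New: n = 855, width ≈ 1.80

Width reduced by factor of 5.49/1.80 = 3.05.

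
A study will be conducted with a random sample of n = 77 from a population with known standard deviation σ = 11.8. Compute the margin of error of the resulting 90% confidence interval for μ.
Margin of error = 2.21

Margin of error = z* · σ/√n
= 1.645 · 11.8/√77
= 1.645 · 11.8/8.7750
= 2.21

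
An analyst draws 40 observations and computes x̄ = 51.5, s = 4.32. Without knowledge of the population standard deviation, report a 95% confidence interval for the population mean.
(50.12, 52.88)

t-interval (σ unknown):
df = n - 1 = 39
t* = 2.023 for 95% confidence

Margin of error = t* · s/√n = 2.023 · 4.32/√40 = 1.38

CI: (50.12, 52.88)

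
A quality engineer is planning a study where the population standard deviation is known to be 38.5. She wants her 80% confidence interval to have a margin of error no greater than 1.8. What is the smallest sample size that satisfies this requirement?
n ≥ 752

For margin E ≤ 1.8:
n ≥ (z* · σ / E)²
n ≥ (1.282 · 38.5 / 1.8)²
n ≥ 751.89

Minimum n = 752 (rounding up)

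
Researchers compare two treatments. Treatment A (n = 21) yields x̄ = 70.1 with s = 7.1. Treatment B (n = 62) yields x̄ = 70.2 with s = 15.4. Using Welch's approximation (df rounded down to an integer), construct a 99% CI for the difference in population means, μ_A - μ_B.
(-6.70, 6.50)

Difference: x̄₁ - x̄₂ = -0.10
SE = √(s₁²/n₁ + s₂²/n₂) = √(7.1²/21 + 15.4²/62) = 2.4951
df = 73.41 → 73 (Welch–Satterthwaite, rounded down)
t* = 2.645

CI: -0.10 ± 2.645 · 2.4951 = -0.10 ± 6.60 = (-6.70, 6.50)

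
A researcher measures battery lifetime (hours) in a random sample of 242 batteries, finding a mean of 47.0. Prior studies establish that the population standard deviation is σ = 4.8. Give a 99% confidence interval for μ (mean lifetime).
(46.21, 47.79)

z-interval (σ known):
z* = 2.576 for 99% confidence

Margin of error = z* · σ/√n = 2.576 · 4.8/√242 = 0.79

CI: (47.0 - 0.79, 47.0 + 0.79) = (46.21, 47.79)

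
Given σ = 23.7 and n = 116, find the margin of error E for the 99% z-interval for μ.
Margin of error = 5.67

Margin of error = z* · σ/√n
= 2.576 · 23.7/√116
= 2.576 · 23.7/10.7703
= 5.67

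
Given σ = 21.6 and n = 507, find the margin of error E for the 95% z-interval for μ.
Margin of error = 1.88

Margin of error = z* · σ/√n
= 1.960 · 21.6/√507
= 1.960 · 21.6/22.5167
= 1.88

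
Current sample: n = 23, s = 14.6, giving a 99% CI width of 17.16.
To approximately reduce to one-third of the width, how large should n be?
n ≈ 207

CI width ∝ 1/√n
To reduce width by factor 3, need √n to grow by 3 → need 3² = 9 times as many samples.

Current: n = 23, width = 17.16
New: n = 207, width ≈ 5.28

Width reduced by factor of 17.16/5.28 = 3.25.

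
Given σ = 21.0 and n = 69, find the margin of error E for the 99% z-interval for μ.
Margin of error = 6.51

Margin of error = z* · σ/√n
= 2.576 · 21.0/√69
= 2.576 · 21.0/8.3066
= 6.51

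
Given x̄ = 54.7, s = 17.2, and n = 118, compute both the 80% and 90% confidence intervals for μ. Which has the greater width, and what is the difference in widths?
90% CI is wider by 1.17

df = 117
80% CI: t* = 1.289, (52.66, 56.74), width = 2 · t* · s/√n = 4.08
90% CI: t* = 1.658, (52.07, 57.33), width = 2 · t* · s/√n = 5.25

The 90% CI is wider by 5.25 - 4.08 = 1.17.
Higher confidence requires a wider interval.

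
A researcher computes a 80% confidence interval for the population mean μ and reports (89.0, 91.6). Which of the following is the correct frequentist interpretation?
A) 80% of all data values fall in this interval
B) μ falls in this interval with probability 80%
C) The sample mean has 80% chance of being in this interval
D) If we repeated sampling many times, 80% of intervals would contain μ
D

A) Wrong — a CI is about the parameter μ, not individual data values.
B) Wrong — μ is fixed; the randomness lives in the interval, not in μ.
C) Wrong — x̄ is observed and sits in the interval by construction.
D) Correct — this is the frequentist long-run coverage interpretation.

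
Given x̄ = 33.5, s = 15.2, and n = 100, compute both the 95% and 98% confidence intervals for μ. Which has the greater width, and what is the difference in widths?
98% CI is wider by 1.16

df = 99
95% CI: t* = 1.984, (30.48, 36.52), width = 2 · t* · s/√n = 6.03
98% CI: t* = 2.365, (29.91, 37.09), width = 2 · t* · s/√n = 7.19

The 98% CI is wider by 7.19 - 6.03 = 1.16.
Higher confidence requires a wider interval.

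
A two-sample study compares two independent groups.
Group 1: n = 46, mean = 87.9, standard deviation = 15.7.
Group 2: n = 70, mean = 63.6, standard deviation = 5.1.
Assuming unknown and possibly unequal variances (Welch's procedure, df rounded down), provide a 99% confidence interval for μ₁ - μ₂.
(17.89, 30.71)

Difference: x̄₁ - x̄₂ = 24.30
SE = √(s₁²/n₁ + s₂²/n₂) = √(15.7²/46 + 5.1²/70) = 2.3938
df = 51.30 → 51 (Welch–Satterthwaite, rounded down)
t* = 2.676

CI: 24.30 ± 2.676 · 2.3938 = 24.30 ± 6.41 = (17.89, 30.71)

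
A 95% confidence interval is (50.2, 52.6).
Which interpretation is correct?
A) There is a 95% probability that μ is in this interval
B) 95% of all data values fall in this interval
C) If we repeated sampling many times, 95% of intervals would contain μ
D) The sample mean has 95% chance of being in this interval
C

A) Wrong — μ is fixed; the randomness lives in the interval, not in μ.
B) Wrong — a CI is about the parameter μ, not individual data values.
C) Correct — this is the frequentist long-run coverage interpretation.
D) Wrong — x̄ is observed and sits in the interval by construction.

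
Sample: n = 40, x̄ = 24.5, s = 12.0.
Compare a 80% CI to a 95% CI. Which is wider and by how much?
95% CI is wider by 2.73

df = 39
80% CI: t* = 1.304, (22.03, 26.97), width = 2 · t* · s/√n = 4.95
95% CI: t* = 2.023, (20.66, 28.34), width = 2 · t* · s/√n = 7.68

The 95% CI is wider by 7.68 - 4.95 = 2.73.
Higher confidence requires a wider interval.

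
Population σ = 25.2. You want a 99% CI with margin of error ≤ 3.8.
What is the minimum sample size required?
n ≥ 292

For margin E ≤ 3.8:
n ≥ (z* · σ / E)²
n ≥ (2.576 · 25.2 / 3.8)²
n ≥ 291.83

Minimum n = 292 (rounding up)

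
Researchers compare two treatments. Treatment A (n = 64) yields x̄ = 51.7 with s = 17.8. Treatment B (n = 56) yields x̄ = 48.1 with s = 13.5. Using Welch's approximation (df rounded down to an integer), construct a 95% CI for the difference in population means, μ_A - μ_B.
(-2.07, 9.27)

Difference: x̄₁ - x̄₂ = 3.60
SE = √(s₁²/n₁ + s₂²/n₂) = √(17.8²/64 + 13.5²/56) = 2.8645
df = 115.76 → 115 (Welch–Satterthwaite, rounded down)
t* = 1.981

CI: 3.60 ± 1.981 · 2.8645 = 3.60 ± 5.67 = (-2.07, 9.27)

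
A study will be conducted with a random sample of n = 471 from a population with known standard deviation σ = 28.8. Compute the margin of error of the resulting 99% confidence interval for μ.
Margin of error = 3.42

Margin of error = z* · σ/√n
= 2.576 · 28.8/√471
= 2.576 · 28.8/21.7025
= 3.42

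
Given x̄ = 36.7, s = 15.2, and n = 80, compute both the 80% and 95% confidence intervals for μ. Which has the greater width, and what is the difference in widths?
95% CI is wider by 2.37

df = 79
80% CI: t* = 1.292, (34.50, 38.90), width = 2 · t* · s/√n = 4.39
95% CI: t* = 1.990, (33.32, 40.08), width = 2 · t* · s/√n = 6.76

The 95% CI is wider by 6.76 - 4.39 = 2.37.
Higher confidence requires a wider interval.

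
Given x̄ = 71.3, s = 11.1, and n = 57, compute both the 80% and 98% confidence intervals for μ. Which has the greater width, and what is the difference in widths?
98% CI is wider by 3.23

df = 56
80% CI: t* = 1.297, (69.39, 73.21), width = 2 · t* · s/√n = 3.81
98% CI: t* = 2.395, (67.78, 74.82), width = 2 · t* · s/√n = 7.04

The 98% CI is wider by 7.04 - 3.81 = 3.23.
Higher confidence requires a wider interval.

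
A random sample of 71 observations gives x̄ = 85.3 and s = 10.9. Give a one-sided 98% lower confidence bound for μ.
μ ≥ 82.59

Lower bound (one-sided):
t* = 2.093 (one-sided for 98%)
Lower bound = x̄ - t* · s/√n = 85.3 - 2.093 · 10.9/√71 = 82.59

We are 98% confident that μ ≥ 82.59.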